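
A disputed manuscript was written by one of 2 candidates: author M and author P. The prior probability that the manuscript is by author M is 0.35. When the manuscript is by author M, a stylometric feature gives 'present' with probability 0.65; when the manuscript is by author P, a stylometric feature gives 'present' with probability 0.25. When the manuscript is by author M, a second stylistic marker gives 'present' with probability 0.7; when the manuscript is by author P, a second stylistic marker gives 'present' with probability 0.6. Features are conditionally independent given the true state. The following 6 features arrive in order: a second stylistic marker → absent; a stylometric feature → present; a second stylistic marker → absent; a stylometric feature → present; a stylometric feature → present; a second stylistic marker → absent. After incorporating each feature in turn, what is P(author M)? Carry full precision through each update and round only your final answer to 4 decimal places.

After a second stylistic marker='absent': P(author M) = 0.3·0.3500 / (0.3·0.3500 + 0.4·0.6500) ≈ 0.2877
After a stylometric feature='present': P(author M) = 0.65·0.2877 / (0.65·0.2877 + 0.25·0.7123) ≈ 0.5122
After a second stylistic marker='absent': P(author M) = 0.3·0.5122 / (0.3·0.5122 + 0.4·0.4878) ≈ 0.4406
After a stylometric feature='present': P(author M) = 0.65·0.4406 / (0.65·0.4406 + 0.25·0.5594) ≈ 0.6719
After a stylometric feature='present': P(author M) = 0.65·0.6719 / (0.65·0.6719 + 0.25·0.3281) ≈ 0.8419
After a second stylistic marker='absent': P(author M) = 0.3·0.8419 / (0.3·0.8419 + 0.4·0.1581) ≈ 0.7997

0.7997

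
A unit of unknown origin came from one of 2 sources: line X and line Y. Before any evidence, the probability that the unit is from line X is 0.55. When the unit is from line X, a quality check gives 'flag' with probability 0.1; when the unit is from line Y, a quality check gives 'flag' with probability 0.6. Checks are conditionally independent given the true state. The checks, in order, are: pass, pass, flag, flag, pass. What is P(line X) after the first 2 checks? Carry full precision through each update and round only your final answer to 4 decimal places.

0.8609

Each posterior becomes the prior for the next update.
After 'pass': P(line X) = 0.9·0.5500 / (0.9·0.5500 + 0.4·0.4500) ≈ 0.7333
After 'pass': P(line X) = 0.9·0.7333 / (0.9·0.7333 + 0.4·0.2667) ≈ 0.8609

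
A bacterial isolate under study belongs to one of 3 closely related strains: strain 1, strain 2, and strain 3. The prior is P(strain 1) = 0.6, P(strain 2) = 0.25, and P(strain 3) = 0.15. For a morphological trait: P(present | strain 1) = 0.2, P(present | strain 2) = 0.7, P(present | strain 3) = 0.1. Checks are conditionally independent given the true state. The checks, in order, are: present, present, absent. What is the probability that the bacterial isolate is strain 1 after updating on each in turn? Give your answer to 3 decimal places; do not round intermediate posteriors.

0.335

After 'present': normaliser = 0.2·0.6000 + 0.7·0.2500 + 0.1·0.1500; P(strain 1) ≈ 0.3871, P(strain 2) ≈ 0.5645, P(strain 3) ≈ 0.0484
After 'present': normaliser = 0.2·0.3871 + 0.7·0.5645 + 0.1·0.0484; P(strain 1) ≈ 0.1622, P(strain 2) ≈ 0.8277, P(strain 3) ≈ 0.0101
After 'absent': normaliser = 0.8·0.1622 + 0.3·0.8277 + 0.9·0.0101; P(strain 1) ≈ 0.3351, P(strain 2) ≈ 0.6414, P(strain 3) ≈ 0.0236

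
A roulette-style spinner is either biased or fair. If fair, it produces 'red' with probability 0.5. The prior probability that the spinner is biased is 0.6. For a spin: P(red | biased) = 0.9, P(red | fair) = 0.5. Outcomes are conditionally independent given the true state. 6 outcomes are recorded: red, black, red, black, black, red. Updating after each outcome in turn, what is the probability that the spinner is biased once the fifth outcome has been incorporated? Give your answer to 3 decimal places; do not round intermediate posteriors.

After 'red': P(biased) = 0.9·0.6000 / (0.9·0.6000 + 0.5·0.4000) ≈ 0.7297
After 'black': P(biased) = 0.1·0.7297 / (0.1·0.7297 + 0.5·0.2703) ≈ 0.3506
After 'red': P(biased) = 0.9·0.3506 / (0.9·0.3506 + 0.5·0.6494) ≈ 0.4929
After 'black': P(biased) = 0.1·0.4929 / (0.1·0.4929 + 0.5·0.5071) ≈ 0.1628
After 'black': P(biased) = 0.1·0.1628 / (0.1·0.1628 + 0.5·0.8372) ≈ 0.0374

0.037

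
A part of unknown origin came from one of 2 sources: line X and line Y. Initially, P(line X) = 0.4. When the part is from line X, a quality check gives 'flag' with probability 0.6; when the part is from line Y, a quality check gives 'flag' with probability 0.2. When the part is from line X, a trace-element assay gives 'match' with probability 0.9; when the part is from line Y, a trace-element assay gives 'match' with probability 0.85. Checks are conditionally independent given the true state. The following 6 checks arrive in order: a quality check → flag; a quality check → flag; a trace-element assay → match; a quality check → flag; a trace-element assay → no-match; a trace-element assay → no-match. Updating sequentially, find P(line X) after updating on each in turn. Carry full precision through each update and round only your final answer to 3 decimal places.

After a quality check='flag': P(line X) = 0.6·0.4000 / (0.6·0.4000 + 0.2·0.6000) ≈ 0.6667
After a quality check='flag': P(line X) = 0.6·0.6667 / (0.6·0.6667 + 0.2·0.3333) ≈ 0.8571
After a trace-element assay='match': P(line X) = 0.9·0.8571 / (0.9·0.8571 + 0.85·0.1429) ≈ 0.8640
After a quality check='flag': P(line X) = 0.6·0.8640 / (0.6·0.8640 + 0.2·0.1360) ≈ 0.9501
After a trace-element assay='no-match': P(line X) = 0.1·0.9501 / (0.1·0.9501 + 0.15·0.0499) ≈ 0.9270
After a trace-element assay='no-match': P(line X) = 0.1·0.9270 / (0.1·0.9270 + 0.15·0.0730) ≈ 0.8944

0.894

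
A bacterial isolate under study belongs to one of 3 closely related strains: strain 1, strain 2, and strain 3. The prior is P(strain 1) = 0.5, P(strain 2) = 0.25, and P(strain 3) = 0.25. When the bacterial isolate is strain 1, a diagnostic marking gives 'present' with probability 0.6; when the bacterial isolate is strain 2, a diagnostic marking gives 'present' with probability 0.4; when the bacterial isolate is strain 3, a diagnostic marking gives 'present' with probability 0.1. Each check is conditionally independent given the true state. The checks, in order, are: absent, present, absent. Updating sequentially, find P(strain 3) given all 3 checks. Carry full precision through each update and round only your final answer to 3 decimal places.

After 'absent': normaliser = 0.4·0.5000 + 0.6·0.2500 + 0.9·0.2500; P(strain 1) ≈ 0.3478, P(strain 2) ≈ 0.2609, P(strain 3) ≈ 0.3913
After 'present': normaliser = 0.6·0.3478 + 0.4·0.2609 + 0.1·0.3913; P(strain 1) ≈ 0.5926, P(strain 2) ≈ 0.2963, P(strain 3) ≈ 0.1111
After 'absent': normaliser = 0.4·0.5926 + 0.6·0.2963 + 0.9·0.1111; P(strain 1) ≈ 0.4604, P(strain 2) ≈ 0.3453, P(strain 3) ≈ 0.1942

0.194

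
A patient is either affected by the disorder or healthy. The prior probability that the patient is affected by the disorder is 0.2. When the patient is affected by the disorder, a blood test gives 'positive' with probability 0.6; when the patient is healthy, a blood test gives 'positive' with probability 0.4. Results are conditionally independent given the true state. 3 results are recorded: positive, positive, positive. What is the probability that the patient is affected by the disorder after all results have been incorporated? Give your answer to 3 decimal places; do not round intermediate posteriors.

After 'positive': P(affected) = 0.6·0.2000 / (0.6·0.2000 + 0.4·0.8000) ≈ 0.2727
After 'positive': P(affected) = 0.6·0.2727 / (0.6·0.2727 + 0.4·0.7273) ≈ 0.3600
After 'positive': P(affected) = 0.6·0.3600 / (0.6·0.3600 + 0.4·0.6400) ≈ 0.4576

0.458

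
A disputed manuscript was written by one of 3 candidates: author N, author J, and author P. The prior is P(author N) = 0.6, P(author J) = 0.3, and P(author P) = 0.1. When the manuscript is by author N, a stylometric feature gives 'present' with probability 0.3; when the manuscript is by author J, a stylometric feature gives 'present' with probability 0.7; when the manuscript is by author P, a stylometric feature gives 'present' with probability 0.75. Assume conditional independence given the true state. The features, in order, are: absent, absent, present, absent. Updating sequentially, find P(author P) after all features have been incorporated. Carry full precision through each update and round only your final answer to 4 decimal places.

0.0171

After 'absent': normaliser = 0.7·0.6000 + 0.3·0.3000 + 0.25·0.1000; P(author N) ≈ 0.7850, P(author J) ≈ 0.1682, P(author P) ≈ 0.0467
After 'absent': normaliser = 0.7·0.7850 + 0.3·0.1682 + 0.25·0.0467; P(author N) ≈ 0.8984, P(author J) ≈ 0.0825, P(author P) ≈ 0.0191
After 'present': normaliser = 0.3·0.8984 + 0.7·0.0825 + 0.75·0.0191; P(author N) ≈ 0.7890, P(author J) ≈ 0.1691, P(author P) ≈ 0.0419
After 'absent': normaliser = 0.7·0.7890 + 0.3·0.1691 + 0.25·0.0419; P(author N) ≈ 0.9002, P(author J) ≈ 0.0827, P(author P) ≈ 0.0171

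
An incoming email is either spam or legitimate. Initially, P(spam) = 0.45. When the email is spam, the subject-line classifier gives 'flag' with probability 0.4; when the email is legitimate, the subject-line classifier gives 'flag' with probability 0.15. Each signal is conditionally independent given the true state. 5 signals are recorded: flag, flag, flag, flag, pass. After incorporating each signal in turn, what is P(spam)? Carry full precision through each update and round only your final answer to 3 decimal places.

0.967

After 'flag': P(spam) = 0.4·0.4500 / (0.4·0.4500 + 0.15·0.5500) ≈ 0.6857
After 'flag': P(spam) = 0.4·0.6857 / (0.4·0.6857 + 0.15·0.3143) ≈ 0.8533
After 'flag': P(spam) = 0.4·0.8533 / (0.4·0.8533 + 0.15·0.1467) ≈ 0.9394
After 'flag': P(spam) = 0.4·0.9394 / (0.4·0.9394 + 0.15·0.0606) ≈ 0.9764
After 'pass': P(spam) = 0.6·0.9764 / (0.6·0.9764 + 0.85·0.0236) ≈ 0.9669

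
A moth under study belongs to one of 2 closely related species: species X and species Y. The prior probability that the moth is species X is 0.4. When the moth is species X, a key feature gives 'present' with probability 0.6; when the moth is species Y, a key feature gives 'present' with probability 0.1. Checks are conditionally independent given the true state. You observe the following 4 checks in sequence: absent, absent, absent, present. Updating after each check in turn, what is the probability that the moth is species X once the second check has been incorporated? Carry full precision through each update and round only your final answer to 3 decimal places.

After 'absent': P(species X) = 0.4·0.4000 / (0.4·0.4000 + 0.9·0.6000) ≈ 0.2286
After 'absent': P(species X) = 0.4·0.2286 / (0.4·0.2286 + 0.9·0.7714) ≈ 0.1164

0.116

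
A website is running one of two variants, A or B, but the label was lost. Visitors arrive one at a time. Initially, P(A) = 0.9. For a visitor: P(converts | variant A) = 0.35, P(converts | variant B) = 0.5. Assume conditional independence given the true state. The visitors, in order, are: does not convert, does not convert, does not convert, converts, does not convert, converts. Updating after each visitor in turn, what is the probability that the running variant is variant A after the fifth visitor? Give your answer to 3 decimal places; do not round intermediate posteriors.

0.947

Each posterior becomes the prior for the next update.
After 'does not convert': P(A) = 0.65·0.9000 / (0.65·0.9000 + 0.5·0.1000) ≈ 0.9213
After 'does not convert': P(A) = 0.65·0.9213 / (0.65·0.9213 + 0.5·0.0787) ≈ 0.9383
After 'does not convert': P(A) = 0.65·0.9383 / (0.65·0.9383 + 0.5·0.0617) ≈ 0.9519
After 'converts': P(A) = 0.35·0.9519 / (0.35·0.9519 + 0.5·0.0481) ≈ 0.9326
After 'does not convert': P(A) = 0.65·0.9326 / (0.65·0.9326 + 0.5·0.0674) ≈ 0.9474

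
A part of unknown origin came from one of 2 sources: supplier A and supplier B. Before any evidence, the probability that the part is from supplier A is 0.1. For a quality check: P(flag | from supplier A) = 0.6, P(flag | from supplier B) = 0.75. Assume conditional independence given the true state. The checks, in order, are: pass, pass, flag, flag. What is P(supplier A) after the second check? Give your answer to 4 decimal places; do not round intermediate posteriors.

0.2215

Apply Bayes' rule sequentially, carrying P(supplier A) forward.
After 'pass': P(supplier A) = 0.4·0.1000 / (0.4·0.1000 + 0.25·0.9000) ≈ 0.1509
After 'pass': P(supplier A) = 0.4·0.1509 / (0.4·0.1509 + 0.25·0.8491) ≈ 0.2215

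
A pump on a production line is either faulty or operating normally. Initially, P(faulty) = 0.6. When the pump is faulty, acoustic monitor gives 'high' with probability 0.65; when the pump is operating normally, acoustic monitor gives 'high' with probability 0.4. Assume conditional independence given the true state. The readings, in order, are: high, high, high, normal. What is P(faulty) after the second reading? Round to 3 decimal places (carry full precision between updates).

0.798

After 'high': P(faulty) = 0.65·0.6000 / (0.65·0.6000 + 0.4·0.4000) ≈ 0.7091
After 'high': P(faulty) = 0.65·0.7091 / (0.65·0.7091 + 0.4·0.2909) ≈ 0.7984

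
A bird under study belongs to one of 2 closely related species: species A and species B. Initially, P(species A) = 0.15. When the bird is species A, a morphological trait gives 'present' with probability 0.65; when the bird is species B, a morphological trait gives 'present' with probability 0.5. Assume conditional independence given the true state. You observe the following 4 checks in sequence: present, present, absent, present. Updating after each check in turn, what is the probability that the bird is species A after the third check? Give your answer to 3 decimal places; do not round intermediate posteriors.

After 'present': P(species A) = 0.65·0.1500 / (0.65·0.1500 + 0.5·0.8500) ≈ 0.1866
After 'present': P(species A) = 0.65·0.1866 / (0.65·0.1866 + 0.5·0.8134) ≈ 0.2297
After 'absent': P(species A) = 0.35·0.2297 / (0.35·0.2297 + 0.5·0.7703) ≈ 0.1727

0.173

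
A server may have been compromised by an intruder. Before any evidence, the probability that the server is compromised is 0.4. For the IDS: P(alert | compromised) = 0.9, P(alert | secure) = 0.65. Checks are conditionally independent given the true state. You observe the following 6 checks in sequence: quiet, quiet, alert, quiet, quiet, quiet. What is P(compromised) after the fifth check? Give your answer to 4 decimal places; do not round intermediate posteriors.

0.0061

After 'quiet': P(compromised) = 0.1·0.4000 / (0.1·0.4000 + 0.35·0.6000) ≈ 0.1600
After 'quiet': P(compromised) = 0.1·0.1600 / (0.1·0.1600 + 0.35·0.8400) ≈ 0.0516
After 'alert': P(compromised) = 0.9·0.0516 / (0.9·0.0516 + 0.65·0.9484) ≈ 0.0701
After 'quiet': P(compromised) = 0.1·0.0701 / (0.1·0.0701 + 0.35·0.9299) ≈ 0.0211
After 'quiet': P(compromised) = 0.1·0.0211 / (0.1·0.0211 + 0.35·0.9789) ≈ 0.0061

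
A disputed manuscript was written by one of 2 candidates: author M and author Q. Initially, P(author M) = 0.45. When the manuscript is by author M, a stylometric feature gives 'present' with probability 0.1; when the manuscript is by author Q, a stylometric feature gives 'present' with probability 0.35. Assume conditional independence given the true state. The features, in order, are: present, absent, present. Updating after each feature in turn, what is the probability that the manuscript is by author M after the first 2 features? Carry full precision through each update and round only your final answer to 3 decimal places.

After 'present': P(author M) = 0.1·0.4500 / (0.1·0.4500 + 0.35·0.5500) ≈ 0.1895
After 'absent': P(author M) = 0.9·0.1895 / (0.9·0.1895 + 0.65·0.8105) ≈ 0.2445

0.245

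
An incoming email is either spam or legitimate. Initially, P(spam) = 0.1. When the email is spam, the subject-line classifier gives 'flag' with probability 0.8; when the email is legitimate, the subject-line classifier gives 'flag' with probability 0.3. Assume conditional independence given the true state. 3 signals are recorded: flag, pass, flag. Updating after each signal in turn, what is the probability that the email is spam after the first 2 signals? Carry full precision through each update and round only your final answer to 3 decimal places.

0.078

After 'flag': P(spam) = 0.8·0.1000 / (0.8·0.1000 + 0.3·0.9000) ≈ 0.2286
After 'pass': P(spam) = 0.2·0.2286 / (0.2·0.2286 + 0.7·0.7714) ≈ 0.0780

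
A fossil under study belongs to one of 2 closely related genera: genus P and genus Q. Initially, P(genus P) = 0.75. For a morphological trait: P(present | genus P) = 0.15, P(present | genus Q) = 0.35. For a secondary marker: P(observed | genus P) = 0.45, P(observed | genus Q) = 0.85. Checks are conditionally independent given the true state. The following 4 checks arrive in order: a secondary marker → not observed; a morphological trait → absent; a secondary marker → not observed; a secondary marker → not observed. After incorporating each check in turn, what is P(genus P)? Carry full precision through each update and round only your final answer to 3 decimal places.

Each posterior becomes the prior for the next update.
After a secondary marker='not observed': P(genus P) = 0.55·0.7500 / (0.55·0.7500 + 0.15·0.2500) ≈ 0.9167
After a morphological trait='absent': P(genus P) = 0.85·0.9167 / (0.85·0.9167 + 0.65·0.0833) ≈ 0.9350
After a secondary marker='not observed': P(genus P) = 0.55·0.9350 / (0.55·0.9350 + 0.15·0.0650) ≈ 0.9814
After a secondary marker='not observed': P(genus P) = 0.55·0.9814 / (0.55·0.9814 + 0.15·0.0186) ≈ 0.9949

0.995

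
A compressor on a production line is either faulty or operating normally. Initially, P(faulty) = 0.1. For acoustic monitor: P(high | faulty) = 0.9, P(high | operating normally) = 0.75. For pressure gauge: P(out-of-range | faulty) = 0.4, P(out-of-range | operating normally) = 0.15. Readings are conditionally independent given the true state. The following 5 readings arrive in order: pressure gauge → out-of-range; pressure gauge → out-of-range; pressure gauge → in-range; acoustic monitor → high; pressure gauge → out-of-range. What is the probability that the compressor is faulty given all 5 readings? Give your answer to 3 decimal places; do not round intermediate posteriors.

After pressure gauge='out-of-range': P(faulty) = 0.4·0.1000 / (0.4·0.1000 + 0.15·0.9000) ≈ 0.2286
After pressure gauge='out-of-range': P(faulty) = 0.4·0.2286 / (0.4·0.2286 + 0.15·0.7714) ≈ 0.4414
After pressure gauge='in-range': P(faulty) = 0.6·0.4414 / (0.6·0.4414 + 0.85·0.5586) ≈ 0.3580
After acoustic monitor='high': P(faulty) = 0.9·0.3580 / (0.9·0.3580 + 0.75·0.6420) ≈ 0.4009
After pressure gauge='out-of-range': P(faulty) = 0.4·0.4009 / (0.4·0.4009 + 0.15·0.5991) ≈ 0.6409

0.641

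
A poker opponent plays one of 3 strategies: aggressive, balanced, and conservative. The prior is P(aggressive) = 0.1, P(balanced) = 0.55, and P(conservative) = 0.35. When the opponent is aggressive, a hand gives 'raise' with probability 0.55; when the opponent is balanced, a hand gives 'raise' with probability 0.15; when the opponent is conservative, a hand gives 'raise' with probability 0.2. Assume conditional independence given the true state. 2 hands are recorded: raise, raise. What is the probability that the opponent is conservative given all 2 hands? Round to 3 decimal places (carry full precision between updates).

0.247

Each posterior becomes the prior for the next update.
After 'raise': normaliser = 0.55·0.1000 + 0.15·0.5500 + 0.2·0.3500; P(aggressive) ≈ 0.2651, P(balanced) ≈ 0.3976, P(conservative) ≈ 0.3373
After 'raise': normaliser = 0.55·0.2651 + 0.15·0.3976 + 0.2·0.3373; P(aggressive) ≈ 0.5342, P(balanced) ≈ 0.2185, P(conservative) ≈ 0.2472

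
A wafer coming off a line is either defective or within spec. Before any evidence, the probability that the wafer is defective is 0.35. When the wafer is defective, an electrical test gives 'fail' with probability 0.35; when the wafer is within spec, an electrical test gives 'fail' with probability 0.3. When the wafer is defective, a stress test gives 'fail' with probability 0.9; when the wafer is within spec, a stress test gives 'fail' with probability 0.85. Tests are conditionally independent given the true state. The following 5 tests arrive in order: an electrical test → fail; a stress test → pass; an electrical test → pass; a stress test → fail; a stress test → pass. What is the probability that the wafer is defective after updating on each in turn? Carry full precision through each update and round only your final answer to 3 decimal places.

After an electrical test='fail': P(defective) = 0.35·0.3500 / (0.35·0.3500 + 0.3·0.6500) ≈ 0.3858
After a stress test='pass': P(defective) = 0.1·0.3858 / (0.1·0.3858 + 0.15·0.6142) ≈ 0.2952
After an electrical test='pass': P(defective) = 0.65·0.2952 / (0.65·0.2952 + 0.7·0.7048) ≈ 0.2800
After a stress test='fail': P(defective) = 0.9·0.2800 / (0.9·0.2800 + 0.85·0.7200) ≈ 0.2917
After a stress test='pass': P(defective) = 0.1·0.2917 / (0.1·0.2917 + 0.15·0.7083) ≈ 0.2154

0.215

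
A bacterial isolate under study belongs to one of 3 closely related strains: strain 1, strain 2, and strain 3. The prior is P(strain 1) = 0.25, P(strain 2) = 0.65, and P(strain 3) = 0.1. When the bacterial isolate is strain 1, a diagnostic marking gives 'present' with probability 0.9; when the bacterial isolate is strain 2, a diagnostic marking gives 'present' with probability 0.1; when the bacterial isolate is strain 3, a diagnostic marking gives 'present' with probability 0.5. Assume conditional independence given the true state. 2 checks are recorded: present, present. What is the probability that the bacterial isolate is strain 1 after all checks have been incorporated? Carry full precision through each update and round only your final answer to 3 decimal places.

0.865

After 'present': normaliser = 0.9·0.2500 + 0.1·0.6500 + 0.5·0.1000; P(strain 1) ≈ 0.6618, P(strain 2) ≈ 0.1912, P(strain 3) ≈ 0.1471
After 'present': normaliser = 0.9·0.6618 + 0.1·0.1912 + 0.5·0.1471; P(strain 1) ≈ 0.8654, P(strain 2) ≈ 0.0278, P(strain 3) ≈ 0.1068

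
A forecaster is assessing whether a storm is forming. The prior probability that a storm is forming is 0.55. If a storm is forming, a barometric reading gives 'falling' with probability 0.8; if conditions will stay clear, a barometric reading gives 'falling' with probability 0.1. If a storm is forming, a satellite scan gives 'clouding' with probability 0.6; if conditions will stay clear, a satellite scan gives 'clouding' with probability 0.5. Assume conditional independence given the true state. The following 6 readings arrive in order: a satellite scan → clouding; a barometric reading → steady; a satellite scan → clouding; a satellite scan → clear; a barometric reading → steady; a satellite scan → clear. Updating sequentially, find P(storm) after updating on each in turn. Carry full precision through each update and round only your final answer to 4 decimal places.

0.0527

After a satellite scan='clouding': P(storm) = 0.6·0.5500 / (0.6·0.5500 + 0.5·0.4500) ≈ 0.5946
After a barometric reading='steady': P(storm) = 0.2·0.5946 / (0.2·0.5946 + 0.9·0.4054) ≈ 0.2458
After a satellite scan='clouding': P(storm) = 0.6·0.2458 / (0.6·0.2458 + 0.5·0.7542) ≈ 0.2812
After a satellite scan='clear': P(storm) = 0.4·0.2812 / (0.4·0.2812 + 0.5·0.7188) ≈ 0.2383
After a barometric reading='steady': P(storm) = 0.2·0.2383 / (0.2·0.2383 + 0.9·0.7617) ≈ 0.0650
After a satellite scan='clear': P(storm) = 0.4·0.0650 / (0.4·0.0650 + 0.5·0.9350) ≈ 0.0527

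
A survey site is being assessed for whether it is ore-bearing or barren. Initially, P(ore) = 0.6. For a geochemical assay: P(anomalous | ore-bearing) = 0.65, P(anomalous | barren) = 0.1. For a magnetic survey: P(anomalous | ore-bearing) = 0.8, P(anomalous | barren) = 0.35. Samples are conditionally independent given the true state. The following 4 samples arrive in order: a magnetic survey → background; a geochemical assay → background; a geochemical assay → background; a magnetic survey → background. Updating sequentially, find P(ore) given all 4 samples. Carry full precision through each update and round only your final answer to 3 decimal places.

0.021

After a magnetic survey='background': P(ore) = 0.2·0.6000 / (0.2·0.6000 + 0.65·0.4000) ≈ 0.3158
After a geochemical assay='background': P(ore) = 0.35·0.3158 / (0.35·0.3158 + 0.9·0.6842) ≈ 0.1522
After a geochemical assay='background': P(ore) = 0.35·0.1522 / (0.35·0.1522 + 0.9·0.8478) ≈ 0.0652
After a magnetic survey='background': P(ore) = 0.2·0.0652 / (0.2·0.0652 + 0.65·0.9348) ≈ 0.0210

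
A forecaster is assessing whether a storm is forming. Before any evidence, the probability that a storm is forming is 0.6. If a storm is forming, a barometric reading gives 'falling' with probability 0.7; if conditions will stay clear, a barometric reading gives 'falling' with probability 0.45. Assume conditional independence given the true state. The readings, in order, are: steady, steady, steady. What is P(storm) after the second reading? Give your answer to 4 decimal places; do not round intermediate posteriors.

After 'steady': P(storm) = 0.3·0.6000 / (0.3·0.6000 + 0.55·0.4000) ≈ 0.4500
After 'steady': P(storm) = 0.3·0.4500 / (0.3·0.4500 + 0.55·0.5500) ≈ 0.3086

0.3086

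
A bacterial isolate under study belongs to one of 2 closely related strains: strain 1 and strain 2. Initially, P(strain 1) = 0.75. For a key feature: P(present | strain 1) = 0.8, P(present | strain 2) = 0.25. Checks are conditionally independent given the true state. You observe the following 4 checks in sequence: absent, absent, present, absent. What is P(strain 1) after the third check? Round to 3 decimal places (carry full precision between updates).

After 'absent': P(strain 1) = 0.2·0.7500 / (0.2·0.7500 + 0.75·0.2500) ≈ 0.4444
After 'absent': P(strain 1) = 0.2·0.4444 / (0.2·0.4444 + 0.75·0.5556) ≈ 0.1758
After 'present': P(strain 1) = 0.8·0.1758 / (0.8·0.1758 + 0.25·0.8242) ≈ 0.4057

0.406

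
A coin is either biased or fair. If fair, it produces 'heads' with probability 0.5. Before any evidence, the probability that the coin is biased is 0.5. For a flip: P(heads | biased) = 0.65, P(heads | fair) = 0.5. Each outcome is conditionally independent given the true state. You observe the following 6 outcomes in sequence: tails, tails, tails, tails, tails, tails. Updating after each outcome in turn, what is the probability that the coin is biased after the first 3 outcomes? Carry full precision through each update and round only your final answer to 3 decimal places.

After 'tails': P(biased) = 0.35·0.5000 / (0.35·0.5000 + 0.5·0.5000) ≈ 0.4118
After 'tails': P(biased) = 0.35·0.4118 / (0.35·0.4118 + 0.5·0.5882) ≈ 0.3289
After 'tails': P(biased) = 0.35·0.3289 / (0.35·0.3289 + 0.5·0.6711) ≈ 0.2554

0.255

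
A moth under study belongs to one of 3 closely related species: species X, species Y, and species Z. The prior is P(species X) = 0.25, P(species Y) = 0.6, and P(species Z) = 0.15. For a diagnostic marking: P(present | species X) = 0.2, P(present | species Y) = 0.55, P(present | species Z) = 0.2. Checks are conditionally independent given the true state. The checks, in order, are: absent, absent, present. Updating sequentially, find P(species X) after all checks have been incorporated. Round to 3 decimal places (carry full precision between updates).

After 'absent': normaliser = 0.8·0.2500 + 0.45·0.6000 + 0.8·0.1500; P(species X) ≈ 0.3390, P(species Y) ≈ 0.4576, P(species Z) ≈ 0.2034
After 'absent': normaliser = 0.8·0.3390 + 0.45·0.4576 + 0.8·0.2034; P(species X) ≈ 0.4238, P(species Y) ≈ 0.3219, P(species Z) ≈ 0.2543
After 'present': normaliser = 0.2·0.4238 + 0.55·0.3219 + 0.2·0.2543; P(species X) ≈ 0.2711, P(species Y) ≈ 0.5662, P(species Z) ≈ 0.1627

0.271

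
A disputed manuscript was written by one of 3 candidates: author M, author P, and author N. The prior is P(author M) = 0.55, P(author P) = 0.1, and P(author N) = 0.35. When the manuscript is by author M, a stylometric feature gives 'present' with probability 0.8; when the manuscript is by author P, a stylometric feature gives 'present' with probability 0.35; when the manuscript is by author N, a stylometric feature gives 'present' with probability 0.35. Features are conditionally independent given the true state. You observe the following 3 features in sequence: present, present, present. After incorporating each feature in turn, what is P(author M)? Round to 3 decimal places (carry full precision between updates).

After 'present': normaliser = 0.8·0.5500 + 0.35·0.1000 + 0.35·0.3500; P(author M) ≈ 0.7364, P(author P) ≈ 0.0586, P(author N) ≈ 0.2050
After 'present': normaliser = 0.8·0.7364 + 0.35·0.0586 + 0.35·0.2050; P(author M) ≈ 0.8646, P(author P) ≈ 0.0301, P(author N) ≈ 0.1053
After 'present': normaliser = 0.8·0.8646 + 0.35·0.0301 + 0.35·0.1053; P(author M) ≈ 0.9359, P(author P) ≈ 0.0142, P(author N) ≈ 0.0499

0.936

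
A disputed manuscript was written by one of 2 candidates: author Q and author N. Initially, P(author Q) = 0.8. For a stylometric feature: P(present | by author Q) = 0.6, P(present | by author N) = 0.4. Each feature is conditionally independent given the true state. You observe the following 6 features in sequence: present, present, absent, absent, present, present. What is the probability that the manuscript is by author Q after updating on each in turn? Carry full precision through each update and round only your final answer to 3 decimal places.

Apply Bayes' rule sequentially, carrying P(author Q) forward.
After 'present': P(author Q) = 0.6·0.8000 / (0.6·0.8000 + 0.4·0.2000) ≈ 0.8571
After 'present': P(author Q) = 0.6·0.8571 / (0.6·0.8571 + 0.4·0.1429) ≈ 0.9000
After 'absent': P(author Q) = 0.4·0.9000 / (0.4·0.9000 + 0.6·0.1000) ≈ 0.8571
After 'absent': P(author Q) = 0.4·0.8571 / (0.4·0.8571 + 0.6·0.1429) ≈ 0.8000
After 'present': P(author Q) = 0.6·0.8000 / (0.6·0.8000 + 0.4·0.2000) ≈ 0.8571
After 'present': P(author Q) = 0.6·0.8571 / (0.6·0.8571 + 0.4·0.1429) ≈ 0.9000

0.900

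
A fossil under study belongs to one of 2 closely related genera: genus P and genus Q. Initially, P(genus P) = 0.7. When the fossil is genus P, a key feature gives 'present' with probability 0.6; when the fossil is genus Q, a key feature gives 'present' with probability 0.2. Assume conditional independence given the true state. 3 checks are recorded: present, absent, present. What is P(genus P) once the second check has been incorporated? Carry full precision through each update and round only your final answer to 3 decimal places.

After 'present': P(genus P) = 0.6·0.7000 / (0.6·0.7000 + 0.2·0.3000) ≈ 0.8750
After 'absent': P(genus P) = 0.4·0.8750 / (0.4·0.8750 + 0.8·0.1250) ≈ 0.7778

0.778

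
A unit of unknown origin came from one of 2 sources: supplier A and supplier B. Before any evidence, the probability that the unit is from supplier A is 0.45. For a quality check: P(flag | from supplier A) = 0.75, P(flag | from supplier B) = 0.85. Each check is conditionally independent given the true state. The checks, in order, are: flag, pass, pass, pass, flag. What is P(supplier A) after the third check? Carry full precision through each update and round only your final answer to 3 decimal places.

0.667

After 'flag': P(supplier A) = 0.75·0.4500 / (0.75·0.4500 + 0.85·0.5500) ≈ 0.4193
After 'pass': P(supplier A) = 0.25·0.4193 / (0.25·0.4193 + 0.15·0.5807) ≈ 0.5461
After 'pass': P(supplier A) = 0.25·0.5461 / (0.25·0.5461 + 0.15·0.4539) ≈ 0.6673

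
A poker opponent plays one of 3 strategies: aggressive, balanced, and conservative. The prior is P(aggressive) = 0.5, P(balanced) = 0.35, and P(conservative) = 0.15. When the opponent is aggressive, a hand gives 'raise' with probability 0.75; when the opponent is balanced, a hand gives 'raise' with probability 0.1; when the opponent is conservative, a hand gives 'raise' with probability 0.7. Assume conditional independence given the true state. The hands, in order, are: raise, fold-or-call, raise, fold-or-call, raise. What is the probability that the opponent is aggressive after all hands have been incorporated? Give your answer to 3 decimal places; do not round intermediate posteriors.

0.728

Each posterior becomes the prior for the next update.
After 'raise': normaliser = 0.75·0.5000 + 0.1·0.3500 + 0.7·0.1500; P(aggressive) ≈ 0.7282, P(balanced) ≈ 0.0680, P(conservative) ≈ 0.2039
After 'fold-or-call': normaliser = 0.25·0.7282 + 0.9·0.0680 + 0.3·0.2039; P(aggressive) ≈ 0.5981, P(balanced) ≈ 0.2010, P(conservative) ≈ 0.2010
After 'raise': normaliser = 0.75·0.5981 + 0.1·0.2010 + 0.7·0.2010; P(aggressive) ≈ 0.7362, P(balanced) ≈ 0.0330, P(conservative) ≈ 0.2309
After 'fold-or-call': normaliser = 0.25·0.7362 + 0.9·0.0330 + 0.3·0.2309; P(aggressive) ≈ 0.6504, P(balanced) ≈ 0.1049, P(conservative) ≈ 0.2447
After 'raise': normaliser = 0.75·0.6504 + 0.1·0.1049 + 0.7·0.2447; P(aggressive) ≈ 0.7285, P(balanced) ≈ 0.0157, P(conservative) ≈ 0.2559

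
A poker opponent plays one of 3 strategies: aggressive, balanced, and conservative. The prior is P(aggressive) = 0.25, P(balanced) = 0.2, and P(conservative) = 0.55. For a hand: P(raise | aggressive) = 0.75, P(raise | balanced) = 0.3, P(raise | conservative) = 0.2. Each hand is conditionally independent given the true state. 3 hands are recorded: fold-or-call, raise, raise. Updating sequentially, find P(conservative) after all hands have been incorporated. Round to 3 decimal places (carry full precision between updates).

After 'fold-or-call': normaliser = 0.25·0.2500 + 0.7·0.2000 + 0.8·0.5500; P(aggressive) ≈ 0.0973, P(balanced) ≈ 0.2179, P(conservative) ≈ 0.6848
After 'raise': normaliser = 0.75·0.0973 + 0.3·0.2179 + 0.2·0.6848; P(aggressive) ≈ 0.2650, P(balanced) ≈ 0.2375, P(conservative) ≈ 0.4975
After 'raise': normaliser = 0.75·0.2650 + 0.3·0.2375 + 0.2·0.4975; P(aggressive) ≈ 0.5379, P(balanced) ≈ 0.1928, P(conservative) ≈ 0.2693

0.269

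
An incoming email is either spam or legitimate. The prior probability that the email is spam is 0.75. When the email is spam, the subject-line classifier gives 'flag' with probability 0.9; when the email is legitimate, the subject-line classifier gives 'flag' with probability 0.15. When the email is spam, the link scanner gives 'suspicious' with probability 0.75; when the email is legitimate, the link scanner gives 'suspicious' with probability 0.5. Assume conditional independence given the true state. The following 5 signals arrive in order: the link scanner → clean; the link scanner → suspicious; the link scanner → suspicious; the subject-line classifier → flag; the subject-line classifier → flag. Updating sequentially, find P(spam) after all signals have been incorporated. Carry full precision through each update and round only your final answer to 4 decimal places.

0.9918

Apply Bayes' rule sequentially, carrying P(spam) forward.
After the link scanner='clean': P(spam) = 0.25·0.7500 / (0.25·0.7500 + 0.5·0.2500) ≈ 0.6000
After the link scanner='suspicious': P(spam) = 0.75·0.6000 / (0.75·0.6000 + 0.5·0.4000) ≈ 0.6923
After the link scanner='suspicious': P(spam) = 0.75·0.6923 / (0.75·0.6923 + 0.5·0.3077) ≈ 0.7714
After the subject-line classifier='flag': P(spam) = 0.9·0.7714 / (0.9·0.7714 + 0.15·0.2286) ≈ 0.9529
After the subject-line classifier='flag': P(spam) = 0.9·0.9529 / (0.9·0.9529 + 0.15·0.0471) ≈ 0.9918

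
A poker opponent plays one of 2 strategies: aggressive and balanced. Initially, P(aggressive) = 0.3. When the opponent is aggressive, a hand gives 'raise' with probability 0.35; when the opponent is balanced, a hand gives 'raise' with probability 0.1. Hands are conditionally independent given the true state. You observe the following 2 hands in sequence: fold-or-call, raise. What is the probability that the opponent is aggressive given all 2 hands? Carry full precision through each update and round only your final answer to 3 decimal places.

0.520

After 'fold-or-call': P(aggressive) = 0.65·0.3000 / (0.65·0.3000 + 0.9·0.7000) ≈ 0.2364
After 'raise': P(aggressive) = 0.35·0.2364 / (0.35·0.2364 + 0.1·0.7636) ≈ 0.5200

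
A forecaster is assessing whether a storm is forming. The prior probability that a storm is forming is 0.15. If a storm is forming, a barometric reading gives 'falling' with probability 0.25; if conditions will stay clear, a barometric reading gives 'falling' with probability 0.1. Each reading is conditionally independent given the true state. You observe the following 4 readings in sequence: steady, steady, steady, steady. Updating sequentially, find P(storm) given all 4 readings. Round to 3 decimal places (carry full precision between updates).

After 'steady': P(storm) = 0.75·0.1500 / (0.75·0.1500 + 0.9·0.8500) ≈ 0.1282
After 'steady': P(storm) = 0.75·0.1282 / (0.75·0.1282 + 0.9·0.8718) ≈ 0.1092
After 'steady': P(storm) = 0.75·0.1092 / (0.75·0.1092 + 0.9·0.8908) ≈ 0.0927
After 'steady': P(storm) = 0.75·0.0927 / (0.75·0.0927 + 0.9·0.9073) ≈ 0.0784

0.078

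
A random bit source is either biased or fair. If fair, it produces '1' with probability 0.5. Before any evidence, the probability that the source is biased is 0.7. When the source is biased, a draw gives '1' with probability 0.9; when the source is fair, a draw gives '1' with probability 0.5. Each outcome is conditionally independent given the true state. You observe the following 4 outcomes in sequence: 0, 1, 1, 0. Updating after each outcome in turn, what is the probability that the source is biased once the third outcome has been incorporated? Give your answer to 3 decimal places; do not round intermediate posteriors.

0.602

After '0': P(biased) = 0.1·0.7000 / (0.1·0.7000 + 0.5·0.3000) ≈ 0.3182
After '1': P(biased) = 0.9·0.3182 / (0.9·0.3182 + 0.5·0.6818) ≈ 0.4565
After '1': P(biased) = 0.9·0.4565 / (0.9·0.4565 + 0.5·0.5435) ≈ 0.6019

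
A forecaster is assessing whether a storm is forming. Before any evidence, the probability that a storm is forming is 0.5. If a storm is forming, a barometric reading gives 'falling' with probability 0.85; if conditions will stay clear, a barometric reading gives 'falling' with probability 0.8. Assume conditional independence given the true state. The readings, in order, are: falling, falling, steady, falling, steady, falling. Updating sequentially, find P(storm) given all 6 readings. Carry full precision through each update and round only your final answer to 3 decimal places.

0.418

After 'falling': P(storm) = 0.85·0.5000 / (0.85·0.5000 + 0.8·0.5000) ≈ 0.5152
After 'falling': P(storm) = 0.85·0.5152 / (0.85·0.5152 + 0.8·0.4848) ≈ 0.5303
After 'steady': P(storm) = 0.15·0.5303 / (0.15·0.5303 + 0.2·0.4697) ≈ 0.4585
After 'falling': P(storm) = 0.85·0.4585 / (0.85·0.4585 + 0.8·0.5415) ≈ 0.4736
After 'steady': P(storm) = 0.15·0.4736 / (0.15·0.4736 + 0.2·0.5264) ≈ 0.4029
After 'falling': P(storm) = 0.85·0.4029 / (0.85·0.4029 + 0.8·0.5971) ≈ 0.4175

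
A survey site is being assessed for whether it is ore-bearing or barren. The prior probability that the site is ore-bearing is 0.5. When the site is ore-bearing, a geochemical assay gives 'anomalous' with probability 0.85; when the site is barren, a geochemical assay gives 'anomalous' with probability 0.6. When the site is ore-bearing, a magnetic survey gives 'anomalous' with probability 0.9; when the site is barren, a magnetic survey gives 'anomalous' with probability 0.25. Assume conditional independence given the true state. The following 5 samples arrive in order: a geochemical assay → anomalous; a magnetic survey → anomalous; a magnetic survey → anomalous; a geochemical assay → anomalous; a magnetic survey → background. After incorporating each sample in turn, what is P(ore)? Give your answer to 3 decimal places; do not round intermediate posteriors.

0.776

Apply Bayes' rule sequentially, carrying P(ore) forward.
After a geochemical assay='anomalous': P(ore) = 0.85·0.5000 / (0.85·0.5000 + 0.6·0.5000) ≈ 0.5862
After a magnetic survey='anomalous': P(ore) = 0.9·0.5862 / (0.9·0.5862 + 0.25·0.4138) ≈ 0.8361
After a magnetic survey='anomalous': P(ore) = 0.9·0.8361 / (0.9·0.8361 + 0.25·0.1639) ≈ 0.9483
After a geochemical assay='anomalous': P(ore) = 0.85·0.9483 / (0.85·0.9483 + 0.6·0.0517) ≈ 0.9630
After a magnetic survey='background': P(ore) = 0.1·0.9630 / (0.1·0.9630 + 0.75·0.0370) ≈ 0.7762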